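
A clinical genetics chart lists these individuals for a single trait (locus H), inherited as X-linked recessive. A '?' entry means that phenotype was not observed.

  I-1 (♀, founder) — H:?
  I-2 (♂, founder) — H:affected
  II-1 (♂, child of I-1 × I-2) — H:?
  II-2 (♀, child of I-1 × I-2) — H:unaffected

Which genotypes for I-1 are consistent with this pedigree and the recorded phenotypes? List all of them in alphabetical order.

H/I-1 ? ·: X^HX^H|X^HX^h
H/I-2 aff ·: X^hY
H/II-1 ? I-1×I-2: X^HY|X^hY
H/II-2 un I-1×I-2: X^HX^h
⇒ H over [I-1,I-2,II-1,II-2]: 3 consistent

I-1 ∈ {X^HX^H, X^HX^h}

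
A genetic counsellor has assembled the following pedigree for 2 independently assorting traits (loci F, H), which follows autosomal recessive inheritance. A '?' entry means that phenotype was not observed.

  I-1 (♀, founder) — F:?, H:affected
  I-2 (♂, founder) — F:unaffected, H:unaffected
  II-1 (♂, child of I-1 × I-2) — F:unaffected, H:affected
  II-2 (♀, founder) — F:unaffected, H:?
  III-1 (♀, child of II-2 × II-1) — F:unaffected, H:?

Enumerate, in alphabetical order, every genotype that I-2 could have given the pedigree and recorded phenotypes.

I-2 ∈ {FF Hh, Ff Hh}

F/I-1 ? ·: FF|Ff|ff
F/I-2 un ·: FF|Ff
F/II-1 un I-1×I-2: FF|Ff
F/II-2 un ·: FF|Ff
F/III-1 un II-2×II-1: FF|Ff
⇒ F over [I-1,I-2,II-1,II-2,III-1]: 32 consistent
H/I-1 aff ·: hh
H/I-2 un ·: Hh
H/II-1 aff I-1×I-2: hh
H/II-2 ? ·: HH|Hh|hh
H/III-1 ? II-2×II-1: Hh|hh
⇒ H over [I-1,I-2,II-1,II-2,III-1]: 4 consistent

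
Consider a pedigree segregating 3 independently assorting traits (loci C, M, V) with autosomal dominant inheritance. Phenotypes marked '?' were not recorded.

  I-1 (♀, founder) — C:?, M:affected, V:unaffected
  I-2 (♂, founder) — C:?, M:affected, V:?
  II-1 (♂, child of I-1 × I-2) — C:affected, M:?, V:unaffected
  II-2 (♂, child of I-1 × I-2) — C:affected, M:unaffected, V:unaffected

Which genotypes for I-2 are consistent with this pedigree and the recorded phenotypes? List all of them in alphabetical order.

I-2 ∈ {CC Mm Vv, CC Mm vv, Cc Mm Vv, Cc Mm vv, cc Mm Vv, cc Mm vv}

C/I-1 ? ·: cc|Cc|CC
C/I-2 ? ·: cc|Cc|CC
C/II-1 aff I-1×I-2: Cc|CC
C/II-2 aff I-1×I-2: Cc|CC
⇒ C over [I-1,I-2,II-1,II-2]: 17 consistent
M/I-1 aff ·: Mm
M/I-2 aff ·: Mm
M/II-1 ? I-1×I-2: mm|Mm|MM
M/II-2 un I-1×I-2: mm
⇒ M over [I-1,I-2,II-1,II-2]: 3 consistent
V/I-1 un ·: vv
V/I-2 ? ·: vv|Vv
V/II-1 un I-1×I-2: vv
V/II-2 un I-1×I-2: vv
⇒ V over [I-1,I-2,II-1,II-2]: 2 consistent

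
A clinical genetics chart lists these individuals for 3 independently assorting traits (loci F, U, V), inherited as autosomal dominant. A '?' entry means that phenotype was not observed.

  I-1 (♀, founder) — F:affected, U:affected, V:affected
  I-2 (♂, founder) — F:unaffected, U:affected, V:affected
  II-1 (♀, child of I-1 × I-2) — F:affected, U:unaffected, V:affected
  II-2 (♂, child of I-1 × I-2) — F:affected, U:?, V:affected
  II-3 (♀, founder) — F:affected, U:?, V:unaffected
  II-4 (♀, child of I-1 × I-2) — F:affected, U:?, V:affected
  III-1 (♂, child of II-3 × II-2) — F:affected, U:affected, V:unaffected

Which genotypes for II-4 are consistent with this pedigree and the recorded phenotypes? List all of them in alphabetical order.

F/I-1 aff ·: Ff|FF
F/I-2 un ·: ff
F/II-1 aff I-1×I-2: Ff
F/II-2 aff I-1×I-2: Ff
F/II-3 aff ·: Ff|FF
F/II-4 aff I-1×I-2: Ff
F/III-1 aff II-3×II-2: Ff|FF
⇒ F over [I-1,I-2,II-1,II-2,II-3,II-4,III-1]: 8 consistent
U/I-1 aff ·: Uu
U/I-2 aff ·: Uu
U/II-1 un I-1×I-2: uu
U/II-2 ? I-1×I-2: uu|Uu|UU
U/II-3 ? ·: uu|Uu|UU
U/II-4 ? I-1×I-2: uu|Uu|UU
U/III-1 aff II-3×II-2: Uu|UU
⇒ U over [I-1,I-2,II-1,II-2,II-3,II-4,III-1]: 33 consistent
V/I-1 aff ·: Vv|VV
V/I-2 aff ·: Vv|VV
V/II-1 aff I-1×I-2: Vv|VV
V/II-2 aff I-1×I-2: Vv
V/II-3 un ·: vv
V/II-4 aff I-1×I-2: Vv|VV
V/III-1 un II-3×II-2: vv
⇒ V over [I-1,I-2,II-1,II-2,II-3,II-4,III-1]: 12 consistent

II-4 ∈ {Ff UU VV, Ff UU Vv, Ff Uu VV, Ff Uu Vv, Ff uu VV, Ff uu Vv}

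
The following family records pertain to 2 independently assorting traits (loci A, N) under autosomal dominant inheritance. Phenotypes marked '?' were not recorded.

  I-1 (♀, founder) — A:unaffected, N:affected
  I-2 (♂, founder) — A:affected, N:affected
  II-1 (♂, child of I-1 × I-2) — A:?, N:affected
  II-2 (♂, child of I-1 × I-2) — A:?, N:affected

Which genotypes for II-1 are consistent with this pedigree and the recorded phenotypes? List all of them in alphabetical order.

A/I-1 un ·: aa
A/I-2 aff ·: Aa|AA
A/II-1 ? I-1×I-2: aa|Aa
A/II-2 ? I-1×I-2: aa|Aa
⇒ A over [I-1,I-2,II-1,II-2]: 5 consistent
N/I-1 aff ·: Nn|NN
N/I-2 aff ·: Nn|NN
N/II-1 aff I-1×I-2: Nn|NN
N/II-2 aff I-1×I-2: Nn|NN
⇒ N over [I-1,I-2,II-1,II-2]: 13 consistent

II-1 ∈ {Aa NN, Aa Nn, aa NN, aa Nn}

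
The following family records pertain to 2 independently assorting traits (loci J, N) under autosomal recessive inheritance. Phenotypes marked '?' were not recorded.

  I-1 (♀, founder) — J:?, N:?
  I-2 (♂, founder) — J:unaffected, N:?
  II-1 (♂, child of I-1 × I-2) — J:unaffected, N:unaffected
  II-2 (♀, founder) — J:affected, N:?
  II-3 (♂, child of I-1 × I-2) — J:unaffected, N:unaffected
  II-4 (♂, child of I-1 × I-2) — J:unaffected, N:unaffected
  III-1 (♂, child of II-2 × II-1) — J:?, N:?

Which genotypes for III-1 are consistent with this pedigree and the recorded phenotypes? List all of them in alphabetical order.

III-1 ∈ {Jj NN, Jj Nn, Jj nn, jj NN, jj Nn, jj nn}

J/I-1 ? ·: JJ|Jj|jj
J/I-2 un ·: JJ|Jj
J/II-1 un I-1×I-2: JJ|Jj
J/II-2 aff ·: jj
J/II-3 un I-1×I-2: JJ|Jj
J/II-4 un I-1×I-2: JJ|Jj
J/III-1 ? II-2×II-1: Jj|jj
⇒ J over [I-1,I-2,II-1,II-2,II-3,II-4,III-1]: 41 consistent
N/I-1 ? ·: NN|Nn|nn
N/I-2 ? ·: NN|Nn|nn
N/II-1 un I-1×I-2: NN|Nn
N/II-2 ? ·: NN|Nn|nn
N/II-3 un I-1×I-2: NN|Nn
N/II-4 un I-1×I-2: NN|Nn
N/III-1 ? II-2×II-1: NN|Nn|nn
⇒ N over [I-1,I-2,II-1,II-2,II-3,II-4,III-1]: 164 consistent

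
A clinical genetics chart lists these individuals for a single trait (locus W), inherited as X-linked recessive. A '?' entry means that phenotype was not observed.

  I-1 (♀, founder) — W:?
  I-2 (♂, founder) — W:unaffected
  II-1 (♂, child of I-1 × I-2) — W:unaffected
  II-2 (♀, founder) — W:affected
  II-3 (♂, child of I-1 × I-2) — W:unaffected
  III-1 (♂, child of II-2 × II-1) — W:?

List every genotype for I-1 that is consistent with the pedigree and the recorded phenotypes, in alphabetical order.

W/I-1 ? ·: X^WX^W|X^WX^w
W/I-2 un ·: X^WY
W/II-1 un I-1×I-2: X^WY
W/II-2 aff ·: X^wX^w
W/II-3 un I-1×I-2: X^WY
W/III-1 ? II-2×II-1: X^wY
⇒ W over [I-1,I-2,II-1,II-2,II-3,III-1]: 2 consistent

I-1 ∈ {X^WX^W, X^WX^w}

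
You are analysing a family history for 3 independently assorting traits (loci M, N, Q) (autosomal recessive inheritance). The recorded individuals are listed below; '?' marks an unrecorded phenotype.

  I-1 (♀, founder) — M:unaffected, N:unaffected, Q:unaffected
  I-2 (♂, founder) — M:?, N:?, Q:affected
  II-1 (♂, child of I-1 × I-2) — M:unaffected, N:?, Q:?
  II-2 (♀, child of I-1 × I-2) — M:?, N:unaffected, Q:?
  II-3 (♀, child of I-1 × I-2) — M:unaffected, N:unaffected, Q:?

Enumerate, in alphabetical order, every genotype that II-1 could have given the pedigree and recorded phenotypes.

M/I-1 un ·: MM|Mm
M/I-2 ? ·: MM|Mm|mm
M/II-1 un I-1×I-2: MM|Mm
M/II-2 ? I-1×I-2: MM|Mm|mm
M/II-3 un I-1×I-2: MM|Mm
⇒ M over [I-1,I-2,II-1,II-2,II-3]: 32 consistent
N/I-1 un ·: NN|Nn
N/I-2 ? ·: NN|Nn|nn
N/II-1 ? I-1×I-2: NN|Nn|nn
N/II-2 un I-1×I-2: NN|Nn
N/II-3 un I-1×I-2: NN|Nn
⇒ N over [I-1,I-2,II-1,II-2,II-3]: 32 consistent
Q/I-1 un ·: QQ|Qq
Q/I-2 aff ·: qq
Q/II-1 ? I-1×I-2: Qq|qq
Q/II-2 ? I-1×I-2: Qq|qq
Q/II-3 ? I-1×I-2: Qq|qq
⇒ Q over [I-1,I-2,II-1,II-2,II-3]: 9 consistent

II-1 ∈ {MM NN Qq, MM NN qq, MM Nn Qq, MM Nn qq, MM nn Qq, MM nn qq, Mm NN Qq, Mm NN qq, Mm Nn Qq, Mm Nn qq, Mm nn Qq, Mm nn qq}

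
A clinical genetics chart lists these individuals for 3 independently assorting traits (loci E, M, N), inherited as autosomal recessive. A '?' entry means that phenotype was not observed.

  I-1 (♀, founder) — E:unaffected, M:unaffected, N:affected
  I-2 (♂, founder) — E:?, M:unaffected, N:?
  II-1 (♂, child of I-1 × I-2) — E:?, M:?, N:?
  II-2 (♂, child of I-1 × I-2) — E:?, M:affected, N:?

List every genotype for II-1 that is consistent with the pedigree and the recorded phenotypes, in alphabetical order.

E/I-1 un ·: EE|Ee
E/I-2 ? ·: EE|Ee|ee
E/II-1 ? I-1×I-2: EE|Ee|ee
E/II-2 ? I-1×I-2: EE|Ee|ee
⇒ E over [I-1,I-2,II-1,II-2]: 23 consistent
M/I-1 un ·: Mm
M/I-2 un ·: Mm
M/II-1 ? I-1×I-2: MM|Mm|mm
M/II-2 aff I-1×I-2: mm
⇒ M over [I-1,I-2,II-1,II-2]: 3 consistent
N/I-1 aff ·: nn
N/I-2 ? ·: NN|Nn|nn
N/II-1 ? I-1×I-2: Nn|nn
N/II-2 ? I-1×I-2: Nn|nn
⇒ N over [I-1,I-2,II-1,II-2]: 6 consistent

II-1 ∈ {EE MM Nn, EE MM nn, EE Mm Nn, EE Mm nn, EE mm Nn, EE mm nn, Ee MM Nn, Ee MM nn, Ee Mm Nn, Ee Mm nn, Ee mm Nn, Ee mm nn, ee MM Nn, ee MM nn, ee Mm Nn, ee Mm nn, ee mm Nn, ee mm nn}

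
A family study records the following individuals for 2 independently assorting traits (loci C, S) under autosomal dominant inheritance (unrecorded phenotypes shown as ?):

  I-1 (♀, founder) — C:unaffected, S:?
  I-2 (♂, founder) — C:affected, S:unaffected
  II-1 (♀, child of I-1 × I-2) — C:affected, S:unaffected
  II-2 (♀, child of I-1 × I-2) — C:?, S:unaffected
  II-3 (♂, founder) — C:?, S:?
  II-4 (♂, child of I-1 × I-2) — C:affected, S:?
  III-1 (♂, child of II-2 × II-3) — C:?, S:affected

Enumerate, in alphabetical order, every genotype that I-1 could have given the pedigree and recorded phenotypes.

C/I-1 un ·: cc
C/I-2 aff ·: Cc|CC
C/II-1 aff I-1×I-2: Cc
C/II-2 ? I-1×I-2: cc|Cc
C/II-3 ? ·: cc|Cc|CC
C/II-4 aff I-1×I-2: Cc
C/III-1 ? II-2×II-3: cc|Cc|CC
⇒ C over [I-1,I-2,II-1,II-2,II-3,II-4,III-1]: 18 consistent
S/I-1 ? ·: ss|Ss
S/I-2 un ·: ss
S/II-1 un I-1×I-2: ss
S/II-2 un I-1×I-2: ss
S/II-3 ? ·: Ss|SS
S/II-4 ? I-1×I-2: ss|Ss
S/III-1 aff II-2×II-3: Ss
⇒ S over [I-1,I-2,II-1,II-2,II-3,II-4,III-1]: 6 consistent

I-1 ∈ {cc Ss, cc ss}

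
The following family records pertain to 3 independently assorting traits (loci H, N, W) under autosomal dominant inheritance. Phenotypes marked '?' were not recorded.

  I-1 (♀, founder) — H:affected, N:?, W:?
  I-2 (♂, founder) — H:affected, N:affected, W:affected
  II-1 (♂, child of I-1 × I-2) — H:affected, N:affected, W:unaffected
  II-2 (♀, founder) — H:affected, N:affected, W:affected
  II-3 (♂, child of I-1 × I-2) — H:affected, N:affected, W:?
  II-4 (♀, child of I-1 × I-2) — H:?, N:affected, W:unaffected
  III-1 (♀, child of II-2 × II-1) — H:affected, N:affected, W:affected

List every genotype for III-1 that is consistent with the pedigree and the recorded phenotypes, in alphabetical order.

III-1 ∈ {HH NN Ww, HH Nn Ww, Hh NN Ww, Hh Nn Ww}

H/I-1 aff ·: Hh|HH
H/I-2 aff ·: Hh|HH
H/II-1 aff I-1×I-2: Hh|HH
H/II-2 aff ·: Hh|HH
H/II-3 aff I-1×I-2: Hh|HH
H/II-4 ? I-1×I-2: hh|Hh|HH
H/III-1 aff II-2×II-1: Hh|HH
⇒ H over [I-1,I-2,II-1,II-2,II-3,II-4,III-1]: 101 consistent
N/I-1 ? ·: nn|Nn|NN
N/I-2 aff ·: Nn|NN
N/II-1 aff I-1×I-2: Nn|NN
N/II-2 aff ·: Nn|NN
N/II-3 aff I-1×I-2: Nn|NN
N/II-4 aff I-1×I-2: Nn|NN
N/III-1 aff II-2×II-1: Nn|NN
⇒ N over [I-1,I-2,II-1,II-2,II-3,II-4,III-1]: 95 consistent
W/I-1 ? ·: ww|Ww
W/I-2 aff ·: Ww
W/II-1 un I-1×I-2: ww
W/II-2 aff ·: Ww|WW
W/II-3 ? I-1×I-2: ww|Ww|WW
W/II-4 un I-1×I-2: ww
W/III-1 aff II-2×II-1: Ww
⇒ W over [I-1,I-2,II-1,II-2,II-3,II-4,III-1]: 10 consistent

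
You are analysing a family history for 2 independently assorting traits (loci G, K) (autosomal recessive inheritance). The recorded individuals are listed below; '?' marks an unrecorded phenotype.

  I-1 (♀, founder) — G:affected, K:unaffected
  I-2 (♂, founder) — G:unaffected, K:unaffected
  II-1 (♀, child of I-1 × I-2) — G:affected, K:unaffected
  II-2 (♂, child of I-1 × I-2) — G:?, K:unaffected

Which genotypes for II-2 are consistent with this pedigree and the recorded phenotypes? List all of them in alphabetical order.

II-2 ∈ {Gg KK, Gg Kk, gg KK, gg Kk}

G/I-1 aff ·: gg
G/I-2 un ·: Gg
G/II-1 aff I-1×I-2: gg
G/II-2 ? I-1×I-2: Gg|gg
⇒ G over [I-1,I-2,II-1,II-2]: 2 consistent
K/I-1 un ·: KK|Kk
K/I-2 un ·: KK|Kk
K/II-1 un I-1×I-2: KK|Kk
K/II-2 un I-1×I-2: KK|Kk
⇒ K over [I-1,I-2,II-1,II-2]: 13 consistent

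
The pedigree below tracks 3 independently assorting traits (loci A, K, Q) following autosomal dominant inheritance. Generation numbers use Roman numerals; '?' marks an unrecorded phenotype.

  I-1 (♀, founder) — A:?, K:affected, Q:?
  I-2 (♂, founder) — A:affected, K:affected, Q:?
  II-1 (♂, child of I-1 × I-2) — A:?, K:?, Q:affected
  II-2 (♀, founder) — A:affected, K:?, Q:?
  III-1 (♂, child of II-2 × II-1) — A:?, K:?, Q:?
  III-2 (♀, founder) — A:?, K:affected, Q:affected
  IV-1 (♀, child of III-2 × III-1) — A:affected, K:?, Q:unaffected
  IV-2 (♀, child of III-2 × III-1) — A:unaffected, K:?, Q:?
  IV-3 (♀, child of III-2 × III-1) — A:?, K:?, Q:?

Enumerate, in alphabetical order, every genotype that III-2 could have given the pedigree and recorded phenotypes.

A/I-1 ? ·: aa|Aa|AA
A/I-2 aff ·: Aa|AA
A/II-1 ? I-1×I-2: aa|Aa|AA
A/II-2 aff ·: Aa|AA
A/III-1 ? II-2×II-1: aa|Aa
A/III-2 ? ·: aa|Aa
A/IV-1 aff III-2×III-1: Aa|AA
A/IV-2 un III-2×III-1: aa
A/IV-3 ? III-2×III-1: aa|Aa|AA
⇒ A over [I-1,I-2,II-1,II-2,III-1,III-2,IV-1,IV-2,IV-3]: 158 consistent
K/I-1 aff ·: Kk|KK
K/I-2 aff ·: Kk|KK
K/II-1 ? I-1×I-2: kk|Kk|KK
K/II-2 ? ·: kk|Kk|KK
K/III-1 ? II-2×II-1: kk|Kk|KK
K/III-2 aff ·: Kk|KK
K/IV-1 ? III-2×III-1: kk|Kk|KK
K/IV-2 ? III-2×III-1: kk|Kk|KK
K/IV-3 ? III-2×III-1: kk|Kk|KK
⇒ K over [I-1,I-2,II-1,II-2,III-1,III-2,IV-1,IV-2,IV-3]: 863 consistent
Q/I-1 ? ·: qq|Qq|QQ
Q/I-2 ? ·: qq|Qq|QQ
Q/II-1 aff I-1×I-2: Qq|QQ
Q/II-2 ? ·: qq|Qq|QQ
Q/III-1 ? II-2×II-1: qq|Qq
Q/III-2 aff ·: Qq
Q/IV-1 un III-2×III-1: qq
Q/IV-2 ? III-2×III-1: qq|Qq|QQ
Q/IV-3 ? III-2×III-1: qq|Qq|QQ
⇒ Q over [I-1,I-2,II-1,II-2,III-1,III-2,IV-1,IV-2,IV-3]: 317 consistent

III-2 ∈ {Aa KK Qq, Aa Kk Qq, aa KK Qq, aa Kk Qq}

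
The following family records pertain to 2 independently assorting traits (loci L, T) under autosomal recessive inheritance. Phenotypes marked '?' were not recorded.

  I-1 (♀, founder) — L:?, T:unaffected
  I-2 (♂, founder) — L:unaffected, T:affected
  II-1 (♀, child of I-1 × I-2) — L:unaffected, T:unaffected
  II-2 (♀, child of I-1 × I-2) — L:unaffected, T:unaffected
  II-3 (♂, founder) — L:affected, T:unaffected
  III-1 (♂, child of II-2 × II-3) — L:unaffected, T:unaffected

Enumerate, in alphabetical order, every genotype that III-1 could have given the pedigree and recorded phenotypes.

L/I-1 ? ·: LL|Ll|ll
L/I-2 un ·: LL|Ll
L/II-1 un I-1×I-2: LL|Ll
L/II-2 un I-1×I-2: LL|Ll
L/II-3 aff ·: ll
L/III-1 un II-2×II-3: Ll
⇒ L over [I-1,I-2,II-1,II-2,II-3,III-1]: 15 consistent
T/I-1 un ·: TT|Tt
T/I-2 aff ·: tt
T/II-1 un I-1×I-2: Tt
T/II-2 un I-1×I-2: Tt
T/II-3 un ·: TT|Tt
T/III-1 un II-2×II-3: TT|Tt
⇒ T over [I-1,I-2,II-1,II-2,II-3,III-1]: 8 consistent

III-1 ∈ {Ll TT, Ll Tt}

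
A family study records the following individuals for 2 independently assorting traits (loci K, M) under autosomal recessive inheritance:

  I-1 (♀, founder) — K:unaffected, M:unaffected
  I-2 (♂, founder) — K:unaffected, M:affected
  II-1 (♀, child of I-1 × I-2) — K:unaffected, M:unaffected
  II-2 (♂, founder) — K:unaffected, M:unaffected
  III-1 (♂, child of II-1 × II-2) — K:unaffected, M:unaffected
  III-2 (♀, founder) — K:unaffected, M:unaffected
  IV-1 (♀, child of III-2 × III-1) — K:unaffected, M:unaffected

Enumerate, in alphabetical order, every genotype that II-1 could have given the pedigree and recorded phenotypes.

II-1 ∈ {KK Mm, Kk Mm}

K/I-1 un ·: KK|Kk
K/I-2 un ·: KK|Kk
K/II-1 un I-1×I-2: KK|Kk
K/II-2 un ·: KK|Kk
K/III-1 un II-1×II-2: KK|Kk
K/III-2 un ·: KK|Kk
K/IV-1 un III-2×III-1: KK|Kk
⇒ K over [I-1,I-2,II-1,II-2,III-1,III-2,IV-1]: 82 consistent
M/I-1 un ·: MM|Mm
M/I-2 aff ·: mm
M/II-1 un I-1×I-2: Mm
M/II-2 un ·: MM|Mm
M/III-1 un II-1×II-2: MM|Mm
M/III-2 un ·: MM|Mm
M/IV-1 un III-2×III-1: MM|Mm
⇒ M over [I-1,I-2,II-1,II-2,III-1,III-2,IV-1]: 28 consistent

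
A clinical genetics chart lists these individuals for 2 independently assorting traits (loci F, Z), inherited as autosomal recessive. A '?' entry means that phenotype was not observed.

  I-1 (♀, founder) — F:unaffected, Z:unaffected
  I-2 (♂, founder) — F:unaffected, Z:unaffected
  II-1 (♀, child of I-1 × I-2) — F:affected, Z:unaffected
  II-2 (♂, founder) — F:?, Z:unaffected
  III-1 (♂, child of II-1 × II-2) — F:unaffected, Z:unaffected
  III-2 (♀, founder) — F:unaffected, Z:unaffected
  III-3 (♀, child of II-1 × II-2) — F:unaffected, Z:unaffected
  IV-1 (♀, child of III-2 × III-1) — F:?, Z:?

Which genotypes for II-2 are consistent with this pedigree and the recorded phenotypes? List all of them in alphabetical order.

II-2 ∈ {FF ZZ, FF Zz, Ff ZZ, Ff Zz}

F/I-1 un ·: Ff
F/I-2 un ·: Ff
F/II-1 aff I-1×I-2: ff
F/II-2 ? ·: FF|Ff
F/III-1 un II-1×II-2: Ff
F/III-2 un ·: FF|Ff
F/III-3 un II-1×II-2: Ff
F/IV-1 ? III-2×III-1: FF|Ff|ff
⇒ F over [I-1,I-2,II-1,II-2,III-1,III-2,III-3,IV-1]: 10 consistent
Z/I-1 un ·: ZZ|Zz
Z/I-2 un ·: ZZ|Zz
Z/II-1 un I-1×I-2: ZZ|Zz
Z/II-2 un ·: ZZ|Zz
Z/III-1 un II-1×II-2: ZZ|Zz
Z/III-2 un ·: ZZ|Zz
Z/III-3 un II-1×II-2: ZZ|Zz
Z/IV-1 ? III-2×III-1: ZZ|Zz|zz
⇒ Z over [I-1,I-2,II-1,II-2,III-1,III-2,III-3,IV-1]: 172 consistent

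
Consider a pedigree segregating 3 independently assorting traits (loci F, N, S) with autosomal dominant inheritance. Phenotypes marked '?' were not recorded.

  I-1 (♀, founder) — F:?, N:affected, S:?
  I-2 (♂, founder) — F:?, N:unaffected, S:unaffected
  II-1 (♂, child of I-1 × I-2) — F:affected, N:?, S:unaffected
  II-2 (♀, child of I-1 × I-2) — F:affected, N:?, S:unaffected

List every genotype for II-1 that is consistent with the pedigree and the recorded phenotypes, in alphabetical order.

II-1 ∈ {FF Nn ss, FF nn ss, Ff Nn ss, Ff nn ss}

F/I-1 ? ·: ff|Ff|FF
F/I-2 ? ·: ff|Ff|FF
F/II-1 aff I-1×I-2: Ff|FF
F/II-2 aff I-1×I-2: Ff|FF
⇒ F over [I-1,I-2,II-1,II-2]: 17 consistent
N/I-1 aff ·: Nn|NN
N/I-2 un ·: nn
N/II-1 ? I-1×I-2: nn|Nn
N/II-2 ? I-1×I-2: nn|Nn
⇒ N over [I-1,I-2,II-1,II-2]: 5 consistent
S/I-1 ? ·: ss|Ss
S/I-2 un ·: ss
S/II-1 un I-1×I-2: ss
S/II-2 un I-1×I-2: ss
⇒ S over [I-1,I-2,II-1,II-2]: 2 consistent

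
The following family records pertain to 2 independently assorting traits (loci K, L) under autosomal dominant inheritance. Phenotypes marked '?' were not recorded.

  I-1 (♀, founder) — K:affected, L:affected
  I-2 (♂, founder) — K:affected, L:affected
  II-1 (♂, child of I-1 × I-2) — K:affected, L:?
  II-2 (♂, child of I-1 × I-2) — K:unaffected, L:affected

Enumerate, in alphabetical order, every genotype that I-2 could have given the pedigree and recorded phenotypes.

I-2 ∈ {Kk LL, Kk Ll}

K/I-1 aff ·: Kk
K/I-2 aff ·: Kk
K/II-1 aff I-1×I-2: Kk|KK
K/II-2 un I-1×I-2: kk
⇒ K over [I-1,I-2,II-1,II-2]: 2 consistent
L/I-1 aff ·: Ll|LL
L/I-2 aff ·: Ll|LL
L/II-1 ? I-1×I-2: ll|Ll|LL
L/II-2 aff I-1×I-2: Ll|LL
⇒ L over [I-1,I-2,II-1,II-2]: 15 consistent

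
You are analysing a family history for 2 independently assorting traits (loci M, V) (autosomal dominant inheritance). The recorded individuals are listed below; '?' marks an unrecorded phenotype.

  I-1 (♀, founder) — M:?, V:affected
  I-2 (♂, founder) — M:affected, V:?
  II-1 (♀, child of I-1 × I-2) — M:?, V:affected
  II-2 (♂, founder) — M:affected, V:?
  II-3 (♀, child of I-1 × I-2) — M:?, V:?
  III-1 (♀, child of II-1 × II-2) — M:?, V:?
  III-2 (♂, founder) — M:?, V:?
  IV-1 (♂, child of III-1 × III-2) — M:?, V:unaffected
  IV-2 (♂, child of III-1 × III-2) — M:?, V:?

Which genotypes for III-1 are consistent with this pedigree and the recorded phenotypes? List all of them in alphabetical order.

M/I-1 ? ·: mm|Mm|MM
M/I-2 aff ·: Mm|MM
M/II-1 ? I-1×I-2: mm|Mm|MM
M/II-2 aff ·: Mm|MM
M/II-3 ? I-1×I-2: mm|Mm|MM
M/III-1 ? II-1×II-2: mm|Mm|MM
M/III-2 ? ·: mm|Mm|MM
M/IV-1 ? III-1×III-2: mm|Mm|MM
M/IV-2 ? III-1×III-2: mm|Mm|MM
⇒ M over [I-1,I-2,II-1,II-2,II-3,III-1,III-2,IV-1,IV-2]: 952 consistent
V/I-1 aff ·: Vv|VV
V/I-2 ? ·: vv|Vv|VV
V/II-1 aff I-1×I-2: Vv|VV
V/II-2 ? ·: vv|Vv|VV
V/II-3 ? I-1×I-2: vv|Vv|VV
V/III-1 ? II-1×II-2: vv|Vv
V/III-2 ? ·: vv|Vv
V/IV-1 un III-1×III-2: vv
V/IV-2 ? III-1×III-2: vv|Vv|VV
⇒ V over [I-1,I-2,II-1,II-2,II-3,III-1,III-2,IV-1,IV-2]: 290 consistent

III-1 ∈ {MM Vv, MM vv, Mm Vv, Mm vv, mm Vv, mm vv}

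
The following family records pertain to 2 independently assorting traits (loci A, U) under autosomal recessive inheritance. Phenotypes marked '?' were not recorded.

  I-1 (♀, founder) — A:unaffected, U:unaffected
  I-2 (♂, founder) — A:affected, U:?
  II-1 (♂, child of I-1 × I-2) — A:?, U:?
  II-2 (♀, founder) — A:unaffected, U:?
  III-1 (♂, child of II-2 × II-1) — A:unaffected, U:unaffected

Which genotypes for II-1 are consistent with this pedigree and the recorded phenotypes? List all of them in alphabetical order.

II-1 ∈ {Aa UU, Aa Uu, Aa uu, aa UU, aa Uu, aa uu}

A/I-1 un ·: AA|Aa
A/I-2 aff ·: aa
A/II-1 ? I-1×I-2: Aa|aa
A/II-2 un ·: AA|Aa
A/III-1 un II-2×II-1: AA|Aa
⇒ A over [I-1,I-2,II-1,II-2,III-1]: 10 consistent
U/I-1 un ·: UU|Uu
U/I-2 ? ·: UU|Uu|uu
U/II-1 ? I-1×I-2: UU|Uu|uu
U/II-2 ? ·: UU|Uu|uu
U/III-1 un II-2×II-1: UU|Uu
⇒ U over [I-1,I-2,II-1,II-2,III-1]: 45 consistent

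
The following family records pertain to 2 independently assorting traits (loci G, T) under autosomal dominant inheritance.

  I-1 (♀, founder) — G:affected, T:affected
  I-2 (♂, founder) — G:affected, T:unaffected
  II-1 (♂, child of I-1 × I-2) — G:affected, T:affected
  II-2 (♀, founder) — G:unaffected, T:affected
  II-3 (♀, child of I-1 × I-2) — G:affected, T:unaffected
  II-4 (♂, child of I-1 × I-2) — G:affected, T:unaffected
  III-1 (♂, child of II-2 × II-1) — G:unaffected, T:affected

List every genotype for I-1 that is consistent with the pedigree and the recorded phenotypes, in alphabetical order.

I-1 ∈ {GG Tt, Gg Tt}

G/I-1 aff ·: Gg|GG
G/I-2 aff ·: Gg|GG
G/II-1 aff I-1×I-2: Gg
G/II-2 un ·: gg
G/II-3 aff I-1×I-2: Gg|GG
G/II-4 aff I-1×I-2: Gg|GG
G/III-1 un II-2×II-1: gg
⇒ G over [I-1,I-2,II-1,II-2,II-3,II-4,III-1]: 12 consistent
T/I-1 aff ·: Tt
T/I-2 un ·: tt
T/II-1 aff I-1×I-2: Tt
T/II-2 aff ·: Tt|TT
T/II-3 un I-1×I-2: tt
T/II-4 un I-1×I-2: tt
T/III-1 aff II-2×II-1: Tt|TT
⇒ T over [I-1,I-2,II-1,II-2,II-3,II-4,III-1]: 4 consistent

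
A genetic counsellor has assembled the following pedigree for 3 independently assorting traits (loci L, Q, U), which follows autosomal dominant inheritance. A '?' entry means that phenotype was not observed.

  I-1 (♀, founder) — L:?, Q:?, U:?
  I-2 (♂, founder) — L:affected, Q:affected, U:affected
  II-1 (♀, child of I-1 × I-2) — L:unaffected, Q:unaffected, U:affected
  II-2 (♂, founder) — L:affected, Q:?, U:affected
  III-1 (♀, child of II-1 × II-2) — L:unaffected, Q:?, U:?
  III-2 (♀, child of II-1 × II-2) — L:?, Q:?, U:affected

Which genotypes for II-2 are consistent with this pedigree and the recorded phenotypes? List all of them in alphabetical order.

II-2 ∈ {Ll QQ UU, Ll QQ Uu, Ll Qq UU, Ll Qq Uu, Ll qq UU, Ll qq Uu}

L/I-1 ? ·: ll|Ll
L/I-2 aff ·: Ll
L/II-1 un I-1×I-2: ll
L/II-2 aff ·: Ll
L/III-1 un II-1×II-2: ll
L/III-2 ? II-1×II-2: ll|Ll
⇒ L over [I-1,I-2,II-1,II-2,III-1,III-2]: 4 consistent
Q/I-1 ? ·: qq|Qq
Q/I-2 aff ·: Qq
Q/II-1 un I-1×I-2: qq
Q/II-2 ? ·: qq|Qq|QQ
Q/III-1 ? II-1×II-2: qq|Qq
Q/III-2 ? II-1×II-2: qq|Qq
⇒ Q over [I-1,I-2,II-1,II-2,III-1,III-2]: 12 consistent
U/I-1 ? ·: uu|Uu|UU
U/I-2 aff ·: Uu|UU
U/II-1 aff I-1×I-2: Uu|UU
U/II-2 aff ·: Uu|UU
U/III-1 ? II-1×II-2: uu|Uu|UU
U/III-2 aff II-1×II-2: Uu|UU
⇒ U over [I-1,I-2,II-1,II-2,III-1,III-2]: 70 consistent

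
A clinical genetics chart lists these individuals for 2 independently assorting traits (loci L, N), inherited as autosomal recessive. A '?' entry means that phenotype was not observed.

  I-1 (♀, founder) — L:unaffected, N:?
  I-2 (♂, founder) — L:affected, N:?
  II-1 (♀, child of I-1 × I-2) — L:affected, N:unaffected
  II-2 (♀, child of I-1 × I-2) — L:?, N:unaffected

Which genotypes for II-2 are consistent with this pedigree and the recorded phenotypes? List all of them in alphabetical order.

L/I-1 un ·: Ll
L/I-2 aff ·: ll
L/II-1 aff I-1×I-2: ll
L/II-2 ? I-1×I-2: Ll|ll
⇒ L over [I-1,I-2,II-1,II-2]: 2 consistent
N/I-1 ? ·: NN|Nn|nn
N/I-2 ? ·: NN|Nn|nn
N/II-1 un I-1×I-2: NN|Nn
N/II-2 un I-1×I-2: NN|Nn
⇒ N over [I-1,I-2,II-1,II-2]: 17 consistent

II-2 ∈ {Ll NN, Ll Nn, ll NN, ll Nn}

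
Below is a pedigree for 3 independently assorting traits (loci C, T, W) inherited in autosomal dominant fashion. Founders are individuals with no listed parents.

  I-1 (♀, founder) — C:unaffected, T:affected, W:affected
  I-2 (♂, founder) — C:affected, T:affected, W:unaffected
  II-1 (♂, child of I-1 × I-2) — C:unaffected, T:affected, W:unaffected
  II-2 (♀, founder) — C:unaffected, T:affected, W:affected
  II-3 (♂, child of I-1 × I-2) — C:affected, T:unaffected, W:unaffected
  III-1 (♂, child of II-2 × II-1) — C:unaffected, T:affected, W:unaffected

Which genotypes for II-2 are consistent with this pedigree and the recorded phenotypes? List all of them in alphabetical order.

C/I-1 un ·: cc
C/I-2 aff ·: Cc
C/II-1 un I-1×I-2: cc
C/II-2 un ·: cc
C/II-3 aff I-1×I-2: Cc
C/III-1 un II-2×II-1: cc
⇒ C over [I-1,I-2,II-1,II-2,II-3,III-1]: 1 consistent
T/I-1 aff ·: Tt
T/I-2 aff ·: Tt
T/II-1 aff I-1×I-2: Tt|TT
T/II-2 aff ·: Tt|TT
T/II-3 un I-1×I-2: tt
T/III-1 aff II-2×II-1: Tt|TT
⇒ T over [I-1,I-2,II-1,II-2,II-3,III-1]: 7 consistent
W/I-1 aff ·: Ww
W/I-2 un ·: ww
W/II-1 un I-1×I-2: ww
W/II-2 aff ·: Ww
W/II-3 un I-1×I-2: ww
W/III-1 un II-2×II-1: ww
⇒ W over [I-1,I-2,II-1,II-2,II-3,III-1]: 1 consistent

II-2 ∈ {cc TT Ww, cc Tt Ww}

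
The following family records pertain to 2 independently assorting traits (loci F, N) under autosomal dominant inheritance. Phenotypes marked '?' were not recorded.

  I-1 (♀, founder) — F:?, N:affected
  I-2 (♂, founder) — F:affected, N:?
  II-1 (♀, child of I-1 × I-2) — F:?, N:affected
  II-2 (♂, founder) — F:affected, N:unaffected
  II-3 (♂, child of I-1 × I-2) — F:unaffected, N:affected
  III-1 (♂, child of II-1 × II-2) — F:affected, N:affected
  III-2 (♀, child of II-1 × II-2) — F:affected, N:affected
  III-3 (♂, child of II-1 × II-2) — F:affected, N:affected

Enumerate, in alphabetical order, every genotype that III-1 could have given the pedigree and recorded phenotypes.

III-1 ∈ {FF Nn, Ff Nn}

F/I-1 ? ·: ff|Ff
F/I-2 aff ·: Ff
F/II-1 ? I-1×I-2: ff|Ff|FF
F/II-2 aff ·: Ff|FF
F/II-3 un I-1×I-2: ff
F/III-1 aff II-1×II-2: Ff|FF
F/III-2 aff II-1×II-2: Ff|FF
F/III-3 aff II-1×II-2: Ff|FF
⇒ F over [I-1,I-2,II-1,II-2,II-3,III-1,III-2,III-3]: 45 consistent
N/I-1 aff ·: Nn|NN
N/I-2 ? ·: nn|Nn|NN
N/II-1 aff I-1×I-2: Nn|NN
N/II-2 un ·: nn
N/II-3 aff I-1×I-2: Nn|NN
N/III-1 aff II-1×II-2: Nn
N/III-2 aff II-1×II-2: Nn
N/III-3 aff II-1×II-2: Nn
⇒ N over [I-1,I-2,II-1,II-2,II-3,III-1,III-2,III-3]: 15 consistent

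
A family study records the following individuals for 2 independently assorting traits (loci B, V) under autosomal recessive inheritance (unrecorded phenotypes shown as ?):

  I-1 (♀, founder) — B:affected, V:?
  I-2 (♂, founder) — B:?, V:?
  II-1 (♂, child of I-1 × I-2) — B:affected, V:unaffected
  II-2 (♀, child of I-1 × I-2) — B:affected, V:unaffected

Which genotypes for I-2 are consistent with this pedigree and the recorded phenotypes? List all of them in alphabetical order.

B/I-1 aff ·: bb
B/I-2 ? ·: Bb|bb
B/II-1 aff I-1×I-2: bb
B/II-2 aff I-1×I-2: bb
⇒ B over [I-1,I-2,II-1,II-2]: 2 consistent
V/I-1 ? ·: VV|Vv|vv
V/I-2 ? ·: VV|Vv|vv
V/II-1 un I-1×I-2: VV|Vv
V/II-2 un I-1×I-2: VV|Vv
⇒ V over [I-1,I-2,II-1,II-2]: 17 consistent

I-2 ∈ {Bb VV, Bb Vv, Bb vv, bb VV, bb Vv, bb vv}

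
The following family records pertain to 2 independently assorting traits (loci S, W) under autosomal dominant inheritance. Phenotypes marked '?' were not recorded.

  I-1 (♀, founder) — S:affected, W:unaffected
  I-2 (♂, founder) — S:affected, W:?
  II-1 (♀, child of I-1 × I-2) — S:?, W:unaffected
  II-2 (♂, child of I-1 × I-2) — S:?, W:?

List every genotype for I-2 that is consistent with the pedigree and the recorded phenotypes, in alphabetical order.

S/I-1 aff ·: Ss|SS
S/I-2 aff ·: Ss|SS
S/II-1 ? I-1×I-2: ss|Ss|SS
S/II-2 ? I-1×I-2: ss|Ss|SS
⇒ S over [I-1,I-2,II-1,II-2]: 18 consistent
W/I-1 un ·: ww
W/I-2 ? ·: ww|Ww
W/II-1 un I-1×I-2: ww
W/II-2 ? I-1×I-2: ww|Ww
⇒ W over [I-1,I-2,II-1,II-2]: 3 consistent

I-2 ∈ {SS Ww, SS ww, Ss Ww, Ss ww}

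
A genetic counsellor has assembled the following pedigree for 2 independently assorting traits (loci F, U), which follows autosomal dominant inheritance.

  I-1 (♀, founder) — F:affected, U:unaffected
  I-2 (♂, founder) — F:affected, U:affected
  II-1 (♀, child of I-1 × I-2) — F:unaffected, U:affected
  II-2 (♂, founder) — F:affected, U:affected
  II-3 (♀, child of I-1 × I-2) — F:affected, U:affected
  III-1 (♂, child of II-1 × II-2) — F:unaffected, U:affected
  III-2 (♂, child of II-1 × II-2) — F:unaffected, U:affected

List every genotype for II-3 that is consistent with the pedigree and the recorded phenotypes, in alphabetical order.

II-3 ∈ {FF Uu, Ff Uu}

F/I-1 aff ·: Ff
F/I-2 aff ·: Ff
F/II-1 un I-1×I-2: ff
F/II-2 aff ·: Ff
F/II-3 aff I-1×I-2: Ff|FF
F/III-1 un II-1×II-2: ff
F/III-2 un II-1×II-2: ff
⇒ F over [I-1,I-2,II-1,II-2,II-3,III-1,III-2]: 2 consistent
U/I-1 un ·: uu
U/I-2 aff ·: Uu|UU
U/II-1 aff I-1×I-2: Uu
U/II-2 aff ·: Uu|UU
U/II-3 aff I-1×I-2: Uu
U/III-1 aff II-1×II-2: Uu|UU
U/III-2 aff II-1×II-2: Uu|UU
⇒ U over [I-1,I-2,II-1,II-2,II-3,III-1,III-2]: 16 consistent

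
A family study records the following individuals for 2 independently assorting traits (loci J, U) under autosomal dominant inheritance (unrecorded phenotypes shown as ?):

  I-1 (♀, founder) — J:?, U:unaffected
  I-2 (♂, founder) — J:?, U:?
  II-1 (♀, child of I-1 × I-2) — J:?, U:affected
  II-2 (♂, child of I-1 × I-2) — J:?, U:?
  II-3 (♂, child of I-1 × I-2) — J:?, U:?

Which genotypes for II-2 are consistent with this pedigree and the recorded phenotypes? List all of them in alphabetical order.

II-2 ∈ {JJ Uu, JJ uu, Jj Uu, Jj uu, jj Uu, jj uu}

J/I-1 ? ·: jj|Jj|JJ
J/I-2 ? ·: jj|Jj|JJ
J/II-1 ? I-1×I-2: jj|Jj|JJ
J/II-2 ? I-1×I-2: jj|Jj|JJ
J/II-3 ? I-1×I-2: jj|Jj|JJ
⇒ J over [I-1,I-2,II-1,II-2,II-3]: 63 consistent
U/I-1 un ·: uu
U/I-2 ? ·: Uu|UU
U/II-1 aff I-1×I-2: Uu
U/II-2 ? I-1×I-2: uu|Uu
U/II-3 ? I-1×I-2: uu|Uu
⇒ U over [I-1,I-2,II-1,II-2,II-3]: 5 consistent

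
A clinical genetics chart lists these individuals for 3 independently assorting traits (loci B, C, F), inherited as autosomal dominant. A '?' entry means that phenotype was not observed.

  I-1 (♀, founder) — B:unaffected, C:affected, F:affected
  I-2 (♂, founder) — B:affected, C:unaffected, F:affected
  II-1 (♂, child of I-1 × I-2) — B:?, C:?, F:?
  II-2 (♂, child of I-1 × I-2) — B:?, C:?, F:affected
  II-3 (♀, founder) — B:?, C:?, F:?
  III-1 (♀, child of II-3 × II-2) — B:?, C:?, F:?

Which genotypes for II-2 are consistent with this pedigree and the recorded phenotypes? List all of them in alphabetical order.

B/I-1 un ·: bb
B/I-2 aff ·: Bb|BB
B/II-1 ? I-1×I-2: bb|Bb
B/II-2 ? I-1×I-2: bb|Bb
B/II-3 ? ·: bb|Bb|BB
B/III-1 ? II-3×II-2: bb|Bb|BB
⇒ B over [I-1,I-2,II-1,II-2,II-3,III-1]: 29 consistent
C/I-1 aff ·: Cc|CC
C/I-2 un ·: cc
C/II-1 ? I-1×I-2: cc|Cc
C/II-2 ? I-1×I-2: cc|Cc
C/II-3 ? ·: cc|Cc|CC
C/III-1 ? II-3×II-2: cc|Cc|CC
⇒ C over [I-1,I-2,II-1,II-2,II-3,III-1]: 29 consistent
F/I-1 aff ·: Ff|FF
F/I-2 aff ·: Ff|FF
F/II-1 ? I-1×I-2: ff|Ff|FF
F/II-2 aff I-1×I-2: Ff|FF
F/II-3 ? ·: ff|Ff|FF
F/III-1 ? II-3×II-2: ff|Ff|FF
⇒ F over [I-1,I-2,II-1,II-2,II-3,III-1]: 81 consistent

II-2 ∈ {Bb Cc FF, Bb Cc Ff, Bb cc FF, Bb cc Ff, bb Cc FF, bb Cc Ff, bb cc FF, bb cc Ff}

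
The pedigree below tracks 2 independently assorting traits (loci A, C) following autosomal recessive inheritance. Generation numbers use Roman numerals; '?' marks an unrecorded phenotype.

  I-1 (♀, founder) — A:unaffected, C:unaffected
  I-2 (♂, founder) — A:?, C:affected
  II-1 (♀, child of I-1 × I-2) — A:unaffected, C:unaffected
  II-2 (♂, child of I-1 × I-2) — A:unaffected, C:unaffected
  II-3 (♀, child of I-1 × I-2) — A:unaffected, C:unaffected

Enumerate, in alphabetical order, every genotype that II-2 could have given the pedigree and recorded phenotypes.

II-2 ∈ {AA Cc, Aa Cc}

A/I-1 un ·: AA|Aa
A/I-2 ? ·: AA|Aa|aa
A/II-1 un I-1×I-2: AA|Aa
A/II-2 un I-1×I-2: AA|Aa
A/II-3 un I-1×I-2: AA|Aa
⇒ A over [I-1,I-2,II-1,II-2,II-3]: 27 consistent
C/I-1 un ·: CC|Cc
C/I-2 aff ·: cc
C/II-1 un I-1×I-2: Cc
C/II-2 un I-1×I-2: Cc
C/II-3 un I-1×I-2: Cc
⇒ C over [I-1,I-2,II-1,II-2,II-3]: 2 consistent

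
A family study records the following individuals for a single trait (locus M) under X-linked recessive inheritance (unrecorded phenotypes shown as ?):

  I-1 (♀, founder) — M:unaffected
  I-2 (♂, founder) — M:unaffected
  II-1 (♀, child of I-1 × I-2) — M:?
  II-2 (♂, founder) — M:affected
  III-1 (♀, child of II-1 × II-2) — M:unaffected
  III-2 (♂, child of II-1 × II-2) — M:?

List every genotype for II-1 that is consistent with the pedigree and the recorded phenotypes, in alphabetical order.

II-1 ∈ {X^MX^M, X^MX^m}

M/I-1 un ·: X^MX^M|X^MX^m
M/I-2 un ·: X^MY
M/II-1 ? I-1×I-2: X^MX^M|X^MX^m
M/II-2 aff ·: X^mY
M/III-1 un II-1×II-2: X^MX^m
M/III-2 ? II-1×II-2: X^MY|X^mY
⇒ M over [I-1,I-2,II-1,II-2,III-1,III-2]: 4 consistent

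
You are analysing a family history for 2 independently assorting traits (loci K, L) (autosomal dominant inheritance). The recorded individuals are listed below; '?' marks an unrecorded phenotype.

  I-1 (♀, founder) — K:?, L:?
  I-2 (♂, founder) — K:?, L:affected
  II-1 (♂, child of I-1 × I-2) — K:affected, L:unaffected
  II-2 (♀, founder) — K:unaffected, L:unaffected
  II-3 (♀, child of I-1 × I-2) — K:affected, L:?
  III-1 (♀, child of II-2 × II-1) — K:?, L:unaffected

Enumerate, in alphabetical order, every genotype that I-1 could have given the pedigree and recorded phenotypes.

I-1 ∈ {KK Ll, KK ll, Kk Ll, Kk ll, kk Ll, kk ll}

K/I-1 ? ·: kk|Kk|KK
K/I-2 ? ·: kk|Kk|KK
K/II-1 aff I-1×I-2: Kk|KK
K/II-2 un ·: kk
K/II-3 aff I-1×I-2: Kk|KK
K/III-1 ? II-2×II-1: kk|Kk
⇒ K over [I-1,I-2,II-1,II-2,II-3,III-1]: 27 consistent
L/I-1 ? ·: ll|Ll
L/I-2 aff ·: Ll
L/II-1 un I-1×I-2: ll
L/II-2 un ·: ll
L/II-3 ? I-1×I-2: ll|Ll|LL
L/III-1 un II-2×II-1: ll
⇒ L over [I-1,I-2,II-1,II-2,II-3,III-1]: 5 consistent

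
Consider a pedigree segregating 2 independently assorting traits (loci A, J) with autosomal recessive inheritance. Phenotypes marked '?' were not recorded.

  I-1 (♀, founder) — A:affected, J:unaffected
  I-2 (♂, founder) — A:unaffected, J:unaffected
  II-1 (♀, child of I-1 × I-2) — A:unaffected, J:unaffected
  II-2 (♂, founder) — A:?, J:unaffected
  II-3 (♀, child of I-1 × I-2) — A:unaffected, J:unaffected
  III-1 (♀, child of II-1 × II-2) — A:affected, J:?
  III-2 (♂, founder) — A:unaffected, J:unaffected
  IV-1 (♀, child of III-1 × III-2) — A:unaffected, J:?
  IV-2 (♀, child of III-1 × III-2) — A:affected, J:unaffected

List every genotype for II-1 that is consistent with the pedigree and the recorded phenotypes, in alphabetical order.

A/I-1 aff ·: aa
A/I-2 un ·: AA|Aa
A/II-1 un I-1×I-2: Aa
A/II-2 ? ·: Aa|aa
A/II-3 un I-1×I-2: Aa
A/III-1 aff II-1×II-2: aa
A/III-2 un ·: Aa
A/IV-1 un III-1×III-2: Aa
A/IV-2 aff III-1×III-2: aa
⇒ A over [I-1,I-2,II-1,II-2,II-3,III-1,III-2,IV-1,IV-2]: 4 consistent
J/I-1 un ·: JJ|Jj
J/I-2 un ·: JJ|Jj
J/II-1 un I-1×I-2: JJ|Jj
J/II-2 un ·: JJ|Jj
J/II-3 un I-1×I-2: JJ|Jj
J/III-1 ? II-1×II-2: JJ|Jj|jj
J/III-2 un ·: JJ|Jj
J/IV-1 ? III-1×III-2: JJ|Jj|jj
J/IV-2 un III-1×III-2: JJ|Jj
⇒ J over [I-1,I-2,II-1,II-2,II-3,III-1,III-2,IV-1,IV-2]: 338 consistent

II-1 ∈ {Aa JJ, Aa Jj}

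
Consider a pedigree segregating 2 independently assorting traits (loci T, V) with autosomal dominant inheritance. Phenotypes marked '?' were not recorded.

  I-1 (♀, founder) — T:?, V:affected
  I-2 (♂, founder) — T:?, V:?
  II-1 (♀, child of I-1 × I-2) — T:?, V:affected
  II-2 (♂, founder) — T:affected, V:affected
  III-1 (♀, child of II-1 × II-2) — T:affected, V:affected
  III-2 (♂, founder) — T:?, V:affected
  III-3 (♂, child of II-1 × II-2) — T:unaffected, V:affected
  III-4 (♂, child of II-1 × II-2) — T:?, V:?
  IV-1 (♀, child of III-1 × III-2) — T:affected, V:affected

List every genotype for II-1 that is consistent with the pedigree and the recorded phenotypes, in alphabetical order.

T/I-1 ? ·: tt|Tt|TT
T/I-2 ? ·: tt|Tt|TT
T/II-1 ? I-1×I-2: tt|Tt
T/II-2 aff ·: Tt
T/III-1 aff II-1×II-2: Tt|TT
T/III-2 ? ·: tt|Tt|TT
T/III-3 un II-1×II-2: tt
T/III-4 ? II-1×II-2: tt|Tt|TT
T/IV-1 aff III-1×III-2: Tt|TT
⇒ T over [I-1,I-2,II-1,II-2,III-1,III-2,III-3,III-4,IV-1]: 229 consistent
V/I-1 aff ·: Vv|VV
V/I-2 ? ·: vv|Vv|VV
V/II-1 aff I-1×I-2: Vv|VV
V/II-2 aff ·: Vv|VV
V/III-1 aff II-1×II-2: Vv|VV
V/III-2 aff ·: Vv|VV
V/III-3 aff II-1×II-2: Vv|VV
V/III-4 ? II-1×II-2: vv|Vv|VV
V/IV-1 aff III-1×III-2: Vv|VV
⇒ V over [I-1,I-2,II-1,II-2,III-1,III-2,III-3,III-4,IV-1]: 474 consistent

II-1 ∈ {Tt VV, Tt Vv, tt VV, tt Vv}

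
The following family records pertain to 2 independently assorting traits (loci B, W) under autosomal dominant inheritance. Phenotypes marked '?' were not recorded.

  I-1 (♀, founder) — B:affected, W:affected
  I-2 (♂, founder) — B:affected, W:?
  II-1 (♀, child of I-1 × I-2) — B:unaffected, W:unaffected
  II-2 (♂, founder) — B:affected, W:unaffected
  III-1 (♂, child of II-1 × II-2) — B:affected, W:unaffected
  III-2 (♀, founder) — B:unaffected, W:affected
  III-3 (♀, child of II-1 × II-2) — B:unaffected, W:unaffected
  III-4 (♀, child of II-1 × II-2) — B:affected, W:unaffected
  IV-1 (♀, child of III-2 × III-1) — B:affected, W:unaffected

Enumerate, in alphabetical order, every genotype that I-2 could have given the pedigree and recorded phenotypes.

I-2 ∈ {Bb Ww, Bb ww}

B/I-1 aff ·: Bb
B/I-2 aff ·: Bb
B/II-1 un I-1×I-2: bb
B/II-2 aff ·: Bb
B/III-1 aff II-1×II-2: Bb
B/III-2 un ·: bb
B/III-3 un II-1×II-2: bb
B/III-4 aff II-1×II-2: Bb
B/IV-1 aff III-2×III-1: Bb
⇒ B over [I-1,I-2,II-1,II-2,III-1,III-2,III-3,III-4,IV-1]: 1 consistent
W/I-1 aff ·: Ww
W/I-2 ? ·: ww|Ww
W/II-1 un I-1×I-2: ww
W/II-2 un ·: ww
W/III-1 un II-1×II-2: ww
W/III-2 aff ·: Ww
W/III-3 un II-1×II-2: ww
W/III-4 un II-1×II-2: ww
W/IV-1 un III-2×III-1: ww
⇒ W over [I-1,I-2,II-1,II-2,III-1,III-2,III-3,III-4,IV-1]: 2 consistent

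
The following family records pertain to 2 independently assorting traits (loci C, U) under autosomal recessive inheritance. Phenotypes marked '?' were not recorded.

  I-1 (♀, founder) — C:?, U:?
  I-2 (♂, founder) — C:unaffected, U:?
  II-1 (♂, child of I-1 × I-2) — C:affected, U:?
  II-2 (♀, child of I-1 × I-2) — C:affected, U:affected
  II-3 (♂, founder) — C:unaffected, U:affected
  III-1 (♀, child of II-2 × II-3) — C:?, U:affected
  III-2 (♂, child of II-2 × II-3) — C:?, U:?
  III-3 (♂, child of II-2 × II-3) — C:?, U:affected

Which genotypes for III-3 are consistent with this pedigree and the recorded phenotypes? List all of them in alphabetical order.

III-3 ∈ {Cc uu, cc uu}

C/I-1 ? ·: Cc|cc
C/I-2 un ·: Cc
C/II-1 aff I-1×I-2: cc
C/II-2 aff I-1×I-2: cc
C/II-3 un ·: CC|Cc
C/III-1 ? II-2×II-3: Cc|cc
C/III-2 ? II-2×II-3: Cc|cc
C/III-3 ? II-2×II-3: Cc|cc
⇒ C over [I-1,I-2,II-1,II-2,II-3,III-1,III-2,III-3]: 18 consistent
U/I-1 ? ·: Uu|uu
U/I-2 ? ·: Uu|uu
U/II-1 ? I-1×I-2: UU|Uu|uu
U/II-2 aff I-1×I-2: uu
U/II-3 aff ·: uu
U/III-1 aff II-2×II-3: uu
U/III-2 ? II-2×II-3: uu
U/III-3 aff II-2×II-3: uu
⇒ U over [I-1,I-2,II-1,II-2,II-3,III-1,III-2,III-3]: 8 consistent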